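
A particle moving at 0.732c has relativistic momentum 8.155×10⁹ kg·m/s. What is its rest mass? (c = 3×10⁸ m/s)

γ = 1/√(1 - 0.732²) = 1.468
v = 0.732 × 3×10⁸ = 2.196×10⁸ m/s
m = p/(γv) = 8.155×10⁹/(1.468 × 2.196×10⁸) = 25.30 kg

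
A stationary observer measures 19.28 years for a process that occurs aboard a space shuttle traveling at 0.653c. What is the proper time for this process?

Dilated time Δt = 19.28 years
γ = 1/√(1 - 0.653²) = 1.3204
Δt₀ = Δt/γ = 19.28/1.3204 = 14.60 years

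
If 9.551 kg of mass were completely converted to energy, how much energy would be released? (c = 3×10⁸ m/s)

Using E = mc²:
c² = (3×10⁸)² = 9×10¹⁶ m²/s²
E = 9.551 × 9×10¹⁶ = 8.596×10¹⁷ J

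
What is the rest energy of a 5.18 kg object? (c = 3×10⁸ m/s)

c² = (3×10⁸)² = 9.000×10¹⁶ m²/s²
E₀ = mc² = 5.18 × 9.000×10¹⁶ = 4.662×10¹⁷ J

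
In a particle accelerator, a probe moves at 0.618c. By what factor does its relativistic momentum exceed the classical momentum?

p_rel = γmv, p_class = mv
Ratio = γ = 1/√(1 - 0.618²)
= 1/√(0.618076) = 1.272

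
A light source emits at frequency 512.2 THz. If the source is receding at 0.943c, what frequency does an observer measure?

β = v/c = 0.943
(1-β)/(1+β) = 0.057/1.943 = 0.029336
Doppler factor = √(0.029336) = 0.17128
f_obs = 512.2 × 0.17128 = 87.73 THz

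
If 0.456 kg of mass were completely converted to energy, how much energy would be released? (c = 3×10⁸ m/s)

Using E = mc²:
c² = (3×10⁸)² = 9×10¹⁶ m²/s²
E = 0.456 × 9×10¹⁶ = 4.104×10¹⁶ J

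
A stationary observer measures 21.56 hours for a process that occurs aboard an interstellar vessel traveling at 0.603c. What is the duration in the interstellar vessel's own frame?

Dilated time Δt = 21.56 hours
γ = 1/√(1 - 0.603²) = 1.2535
Δt₀ = Δt/γ = 21.56/1.2535 = 17.20 hours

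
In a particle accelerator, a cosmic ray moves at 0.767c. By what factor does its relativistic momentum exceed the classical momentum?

p_rel = γmv, p_class = mv
Ratio = γ = 1/√(1 - 0.767²)
= 1/√(0.411711) = 1.558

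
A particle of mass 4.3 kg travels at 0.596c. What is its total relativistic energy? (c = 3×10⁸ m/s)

γ = 1/√(1 - 0.596²) = 1.2454
mc² = 4.3 × (3×10⁸)² = 3.870×10¹⁷ J
E = γmc² = 1.2454 × 3.870×10¹⁷ = 4.820×10¹⁷ J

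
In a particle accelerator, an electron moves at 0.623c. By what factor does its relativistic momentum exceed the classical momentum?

p_rel = γmv, p_class = mv
Ratio = γ = 1/√(1 - 0.623²)
= 1/√(0.611871) = 1.278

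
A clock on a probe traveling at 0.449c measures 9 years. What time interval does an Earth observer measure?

Proper time Δt₀ = 9 years
γ = 1/√(1 - 0.449²) = 1.119
Δt = γΔt₀ = 1.119 × 9 = 10.07 years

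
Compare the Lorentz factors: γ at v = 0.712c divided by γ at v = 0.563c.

γ₁ = 1/√(1 - 0.712²) = 1.424
γ₂ = 1/√(1 - 0.563²) = 1.210
γ₁/γ₂ = 1.424/1.210 = 1.177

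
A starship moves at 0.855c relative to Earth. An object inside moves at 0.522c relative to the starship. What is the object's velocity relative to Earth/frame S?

u = (u' + v)/(1 + u'v/c²)
Numerator: 0.522 + 0.855 = 1.377
Denominator: 1 + 0.44631 = 1.44631
u = 1.377/1.44631 = 0.9521c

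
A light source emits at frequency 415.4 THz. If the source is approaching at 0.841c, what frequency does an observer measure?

β = v/c = 0.841
(1+β)/(1-β) = 1.841/0.159 = 11.5786
Doppler factor = √(11.5786) = 3.4027
f_obs = 415.4 × 3.4027 = 1413 THz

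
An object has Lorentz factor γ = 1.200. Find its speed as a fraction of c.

From γ = 1/√(1 - v²/c²):
1/γ² = 1/1.200² = 0.6944
v²/c² = 1 - 0.6944 = 0.3056
v/c = √(0.3056) = 0.5528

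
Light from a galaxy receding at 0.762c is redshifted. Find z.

β = 0.762
(1+β)/(1-β) = 1.762/0.238 = 7.403
√(7.403) = 2.721
z = 2.721 - 1 = 1.721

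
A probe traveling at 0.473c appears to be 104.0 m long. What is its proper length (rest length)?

Contracted length L = 104.0 m
γ = 1/√(1 - 0.473²) = 1.135
L₀ = γL = 1.135 × 104.0 = 118.0 m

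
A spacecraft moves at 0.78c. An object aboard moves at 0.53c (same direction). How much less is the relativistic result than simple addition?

Classical: u' + v = 0.53 + 0.78 = 1.31c
Relativistic: u = (0.53 + 0.78)/(1 + 0.4134) = 1.31/1.4134 = 0.9268c
Difference: 1.31 - 0.9268 = 0.3832c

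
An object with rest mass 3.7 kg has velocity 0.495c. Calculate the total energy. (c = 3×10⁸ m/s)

γ = 1/√(1 - 0.495²) = 1.1509
mc² = 3.7 × (3×10⁸)² = 3.330×10¹⁷ J
E = γmc² = 1.1509 × 3.330×10¹⁷ = 3.832×10¹⁷ J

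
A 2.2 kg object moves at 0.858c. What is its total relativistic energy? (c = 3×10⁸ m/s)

γ = 1/√(1 - 0.858²) = 1.947
mc² = 2.2 × (3×10⁸)² = 1.980×10¹⁷ J
E = γmc² = 1.947 × 1.980×10¹⁷ = 3.855×10¹⁷ J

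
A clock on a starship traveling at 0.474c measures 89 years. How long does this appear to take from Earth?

Proper time Δt₀ = 89 years
γ = 1/√(1 - 0.474²) = 1.136
Δt = γΔt₀ = 1.136 × 89 = 101.1 years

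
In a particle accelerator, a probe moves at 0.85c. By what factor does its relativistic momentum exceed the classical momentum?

p_rel = γmv, p_class = mv
Ratio = γ = 1/√(1 - 0.85²)
= 1/√(0.2775) = 1.898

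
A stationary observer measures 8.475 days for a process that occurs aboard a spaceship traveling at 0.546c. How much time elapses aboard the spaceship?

Dilated time Δt = 8.475 days
γ = 1/√(1 - 0.546²) = 1.1936
Δt₀ = Δt/γ = 8.475/1.1936 = 7.100 days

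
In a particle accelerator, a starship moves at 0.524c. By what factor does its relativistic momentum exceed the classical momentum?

p_rel = γmv, p_class = mv
Ratio = γ = 1/√(1 - 0.524²)
= 1/√(0.725424) = 1.174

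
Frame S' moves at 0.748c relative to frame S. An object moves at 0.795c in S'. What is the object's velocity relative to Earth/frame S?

u = (u' + v)/(1 + u'v/c²)
Numerator: 0.795 + 0.748 = 1.543
Denominator: 1 + 0.59466 = 1.59466
u = 1.543/1.59466 = 0.9676c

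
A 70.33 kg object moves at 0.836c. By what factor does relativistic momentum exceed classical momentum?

p_rel = γmv, p_class = mv
Ratio = γ = 1/√(1 - 0.836²) = 1.822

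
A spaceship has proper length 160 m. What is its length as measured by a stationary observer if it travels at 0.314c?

Proper length L₀ = 160 m
γ = 1/√(1 - 0.314²) = 1.053
L = L₀/γ = 160/1.053 = 151.9 m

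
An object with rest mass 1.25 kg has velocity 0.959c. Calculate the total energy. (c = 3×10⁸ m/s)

γ = 1/√(1 - 0.959²) = 3.529
mc² = 1.25 × (3×10⁸)² = 1.125×10¹⁷ J
E = γmc² = 3.529 × 1.125×10¹⁷ = 3.970×10¹⁷ J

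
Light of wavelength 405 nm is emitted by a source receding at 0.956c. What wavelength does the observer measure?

β = 0.956
Wavelength Doppler factor = √(1.956/0.044) = √(44.45) = 6.667
λ_obs = 405 × 6.667 = 2700 nm (redshift)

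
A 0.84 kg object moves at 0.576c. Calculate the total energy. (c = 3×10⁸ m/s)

γ = 1/√(1 - 0.576²) = 1.2233
mc² = 0.84 × (3×10⁸)² = 7.560×10¹⁶ J
E = γmc² = 1.2233 × 7.560×10¹⁶ = 9.248×10¹⁶ J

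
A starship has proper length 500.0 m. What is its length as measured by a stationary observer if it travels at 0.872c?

Proper length L₀ = 500.0 m
γ = 1/√(1 - 0.872²) = 2.0429
L = L₀/γ = 500.0/2.0429 = 244.8 m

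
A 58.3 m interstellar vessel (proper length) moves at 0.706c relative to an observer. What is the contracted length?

Proper length L₀ = 58.3 m
γ = 1/√(1 - 0.706²) = 1.412
L = L₀/γ = 58.3/1.412 = 41.29 m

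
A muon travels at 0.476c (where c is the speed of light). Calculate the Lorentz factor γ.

v/c = 0.476, so (v/c)² = 0.226576
1 - (v/c)² = 0.773424
γ = 1/√(0.773424) = 1.137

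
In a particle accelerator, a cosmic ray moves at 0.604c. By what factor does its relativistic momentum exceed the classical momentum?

p_rel = γmv, p_class = mv
Ratio = γ = 1/√(1 - 0.604²)
= 1/√(0.635184) = 1.255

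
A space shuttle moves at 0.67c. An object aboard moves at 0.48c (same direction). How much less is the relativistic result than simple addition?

Classical: u' + v = 0.48 + 0.67 = 1.15c
Relativistic: u = (0.48 + 0.67)/(1 + 0.3216) = 1.15/1.3216 = 0.8702c
Difference: 1.15 - 0.8702 = 0.2798c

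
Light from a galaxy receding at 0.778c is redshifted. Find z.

β = 0.778
(1+β)/(1-β) = 1.778/0.222 = 8.009
√(8.009) = 2.830
z = 2.830 - 1 = 1.830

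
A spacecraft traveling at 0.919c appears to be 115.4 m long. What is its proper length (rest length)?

Contracted length L = 115.4 m
γ = 1/√(1 - 0.919²) = 2.536
L₀ = γL = 2.536 × 115.4 = 292.7 m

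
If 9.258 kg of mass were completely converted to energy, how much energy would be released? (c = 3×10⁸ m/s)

Using E = mc²:
c² = (3×10⁸)² = 9×10¹⁶ m²/s²
E = 9.258 × 9×10¹⁶ = 8.332×10¹⁷ J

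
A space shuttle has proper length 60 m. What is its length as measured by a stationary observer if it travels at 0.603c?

Proper length L₀ = 60 m
γ = 1/√(1 - 0.603²) = 1.25354
L = L₀/γ = 60/1.25354 = 47.86 m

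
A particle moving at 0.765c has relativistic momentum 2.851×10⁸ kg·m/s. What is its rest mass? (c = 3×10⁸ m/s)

γ = 1/√(1 - 0.765²) = 1.5527
v = 0.765 × 3×10⁸ = 2.295×10⁸ m/s
m = p/(γv) = 2.851×10⁸/(1.5527 × 2.295×10⁸) = 0.8001 kg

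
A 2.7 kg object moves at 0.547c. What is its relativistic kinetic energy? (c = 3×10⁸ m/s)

γ = 1/√(1 - 0.547²) = 1.19455
γ - 1 = 0.19455
KE = (γ-1)mc² = 0.19455 × 2.7 × (3×10⁸)² = 4.728×10¹⁶ J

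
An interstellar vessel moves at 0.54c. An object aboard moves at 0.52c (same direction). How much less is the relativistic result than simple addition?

Classical: u' + v = 0.52 + 0.54 = 1.06c
Relativistic: u = (0.52 + 0.54)/(1 + 0.2808) = 1.06/1.2808 = 0.8276c
Difference: 1.06 - 0.8276 = 0.2324c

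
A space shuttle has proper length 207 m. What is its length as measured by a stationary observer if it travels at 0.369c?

Proper length L₀ = 207 m
γ = 1/√(1 - 0.369²) = 1.076
L = L₀/γ = 207/1.076 = 192.4 m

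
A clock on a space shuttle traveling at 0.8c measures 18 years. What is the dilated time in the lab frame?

Proper time Δt₀ = 18 years
γ = 1/√(1 - 0.8²) = 1.6667
Δt = γΔt₀ = 1.6667 × 18 = 30.00 years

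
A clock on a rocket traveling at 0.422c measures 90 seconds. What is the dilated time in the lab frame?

Proper time Δt₀ = 90 seconds
γ = 1/√(1 - 0.422²) = 1.103
Δt = γΔt₀ = 1.103 × 90 = 99.27 seconds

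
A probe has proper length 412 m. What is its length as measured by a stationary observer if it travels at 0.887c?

Proper length L₀ = 412 m
γ = 1/√(1 - 0.887²) = 2.166
L = L₀/γ = 412/2.166 = 190.2 m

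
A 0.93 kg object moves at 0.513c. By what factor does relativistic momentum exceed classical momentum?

p_rel = γmv, p_class = mv
Ratio = γ = 1/√(1 - 0.513²) = 1.165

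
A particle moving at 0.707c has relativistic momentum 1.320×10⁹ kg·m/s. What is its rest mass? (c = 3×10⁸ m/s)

γ = 1/√(1 - 0.707²) = 1.414
v = 0.707 × 3×10⁸ = 2.121×10⁸ m/s
m = p/(γv) = 1.320×10⁹/(1.414 × 2.121×10⁸) = 4.401 kg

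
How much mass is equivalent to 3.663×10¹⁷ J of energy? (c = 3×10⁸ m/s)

From E = mc², we get m = E/c²
c² = (3×10⁸)² = 9×10¹⁶ m²/s²
m = 3.663×10¹⁷ / 9×10¹⁶ = 4.070 kg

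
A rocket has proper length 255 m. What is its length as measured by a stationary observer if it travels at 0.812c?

Proper length L₀ = 255 m
γ = 1/√(1 - 0.812²) = 1.7133
L = L₀/γ = 255/1.7133 = 148.8 m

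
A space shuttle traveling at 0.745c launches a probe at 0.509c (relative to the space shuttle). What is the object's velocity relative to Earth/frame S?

u = (u' + v)/(1 + u'v/c²)
Numerator: 0.509 + 0.745 = 1.254
Denominator: 1 + 0.379205 = 1.379205
u = 1.254/1.379205 = 0.9092c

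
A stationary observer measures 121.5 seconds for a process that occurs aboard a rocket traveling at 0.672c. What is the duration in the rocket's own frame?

Dilated time Δt = 121.5 seconds
γ = 1/√(1 - 0.672²) = 1.3503
Δt₀ = Δt/γ = 121.5/1.3503 = 89.98 seconds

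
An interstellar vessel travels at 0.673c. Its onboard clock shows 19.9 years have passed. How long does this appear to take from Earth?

Proper time Δt₀ = 19.9 years
γ = 1/√(1 - 0.673²) = 1.352
Δt = γΔt₀ = 1.352 × 19.9 = 26.90 years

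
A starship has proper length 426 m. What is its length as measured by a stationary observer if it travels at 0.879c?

Proper length L₀ = 426 m
γ = 1/√(1 - 0.879²) = 2.097
L = L₀/γ = 426/2.097 = 203.1 m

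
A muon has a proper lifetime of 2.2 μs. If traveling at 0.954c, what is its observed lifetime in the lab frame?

Proper lifetime τ₀ = 2.2 μs
γ = 1/√(1 - 0.954²) = 3.3355
τ = γτ₀ = 3.3355 × 2.2 μs = 7.338 μs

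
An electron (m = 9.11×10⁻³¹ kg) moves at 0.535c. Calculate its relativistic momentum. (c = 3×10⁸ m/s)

γ = 1/√(1 - 0.535²) = 1.184
v = 0.535 × 3×10⁸ = 1.605×10⁸ m/s
p = γmv = 1.184 × 9.11×10⁻³¹ × 1.605×10⁸ = 1.731×10⁻²² kg·m/s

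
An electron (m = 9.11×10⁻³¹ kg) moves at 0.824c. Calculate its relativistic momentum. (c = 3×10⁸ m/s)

γ = 1/√(1 - 0.824²) = 1.765
v = 0.824 × 3×10⁸ = 2.472×10⁸ m/s
p = γmv = 1.765 × 9.11×10⁻³¹ × 2.472×10⁸ = 3.975×10⁻²² kg·m/s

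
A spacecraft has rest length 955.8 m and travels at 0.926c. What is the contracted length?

Proper length L₀ = 955.8 m
γ = 1/√(1 - 0.926²) = 2.649
L = L₀/γ = 955.8/2.649 = 360.8 m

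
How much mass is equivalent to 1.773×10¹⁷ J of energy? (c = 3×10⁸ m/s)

From E = mc², we get m = E/c²
c² = (3×10⁸)² = 9×10¹⁶ m²/s²
m = 1.773×10¹⁷ / 9×10¹⁶ = 1.970 kg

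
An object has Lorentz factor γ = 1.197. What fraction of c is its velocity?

From γ = 1/√(1 - v²/c²):
1/γ² = 1/1.197² = 0.6979
v²/c² = 1 - 0.6979 = 0.3021
v/c = √(0.3021) = 0.5496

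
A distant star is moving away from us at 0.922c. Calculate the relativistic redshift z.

β = 0.922
(1+β)/(1-β) = 1.922/0.078 = 24.64
√(24.64) = 4.964
z = 4.964 - 1 = 3.964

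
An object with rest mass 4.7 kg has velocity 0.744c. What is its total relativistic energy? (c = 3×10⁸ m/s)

γ = 1/√(1 - 0.744²) = 1.4966
mc² = 4.7 × (3×10⁸)² = 4.230×10¹⁷ J
E = γmc² = 1.4966 × 4.230×10¹⁷ = 6.331×10¹⁷ J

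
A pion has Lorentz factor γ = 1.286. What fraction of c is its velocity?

From γ = 1/√(1 - v²/c²):
1/γ² = 1/1.286² = 0.60467
v²/c² = 1 - 0.60467 = 0.39533
v/c = √(0.39533) = 0.6288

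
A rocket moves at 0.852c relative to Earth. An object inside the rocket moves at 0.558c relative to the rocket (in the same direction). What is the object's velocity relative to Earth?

u = (u' + v)/(1 + u'v/c²)
Numerator: 0.558 + 0.852 = 1.41
Denominator: 1 + 0.475416 = 1.475416
u = 1.41/1.475416 = 0.9557c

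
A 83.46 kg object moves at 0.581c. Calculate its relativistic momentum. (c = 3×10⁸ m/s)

γ = 1/√(1 - 0.581²) = 1.2286
v = 0.581 × 3×10⁸ = 1.743×10⁸ m/s
p = γmv = 1.2286 × 83.46 × 1.743×10⁸ = 1.787×10¹⁰ kg·m/s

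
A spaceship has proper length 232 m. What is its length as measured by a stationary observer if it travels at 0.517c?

Proper length L₀ = 232 m
γ = 1/√(1 - 0.517²) = 1.168
L = L₀/γ = 232/1.168 = 198.6 m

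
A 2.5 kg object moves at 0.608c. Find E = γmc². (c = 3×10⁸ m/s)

γ = 1/√(1 - 0.608²) = 1.2595
mc² = 2.5 × (3×10⁸)² = 2.250×10¹⁷ J
E = γmc² = 1.2595 × 2.250×10¹⁷ = 2.834×10¹⁷ J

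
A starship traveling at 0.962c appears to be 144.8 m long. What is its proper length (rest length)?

Contracted length L = 144.8 m
γ = 1/√(1 - 0.962²) = 3.662
L₀ = γL = 3.662 × 144.8 = 530.3 m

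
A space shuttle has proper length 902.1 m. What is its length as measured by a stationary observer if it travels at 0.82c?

Proper length L₀ = 902.1 m
γ = 1/√(1 - 0.82²) = 1.7471
L = L₀/γ = 902.1/1.7471 = 516.3 m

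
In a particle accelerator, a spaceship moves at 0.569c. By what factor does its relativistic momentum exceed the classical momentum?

p_rel = γmv, p_class = mv
Ratio = γ = 1/√(1 - 0.569²)
= 1/√(0.676239) = 1.216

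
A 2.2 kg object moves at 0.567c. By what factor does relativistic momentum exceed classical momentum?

p_rel = γmv, p_class = mv
Ratio = γ = 1/√(1 - 0.567²) = 1.214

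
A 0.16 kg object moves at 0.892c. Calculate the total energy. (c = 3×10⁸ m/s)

γ = 1/√(1 - 0.892²) = 2.2122
mc² = 0.16 × (3×10⁸)² = 1.440×10¹⁶ J
E = γmc² = 2.2122 × 1.440×10¹⁶ = 3.186×10¹⁶ J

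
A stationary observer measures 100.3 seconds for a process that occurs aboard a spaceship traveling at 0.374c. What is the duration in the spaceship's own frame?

Dilated time Δt = 100.3 seconds
γ = 1/√(1 - 0.374²) = 1.0783
Δt₀ = Δt/γ = 100.3/1.0783 = 93.02 seconds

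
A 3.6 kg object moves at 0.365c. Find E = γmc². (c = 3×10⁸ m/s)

γ = 1/√(1 - 0.365²) = 1.074
mc² = 3.6 × (3×10⁸)² = 3.240×10¹⁷ J
E = γmc² = 1.074 × 3.240×10¹⁷ = 3.480×10¹⁷ J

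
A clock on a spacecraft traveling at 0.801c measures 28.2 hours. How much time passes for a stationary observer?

Proper time Δt₀ = 28.2 hours
γ = 1/√(1 - 0.801²) = 1.67039
Δt = γΔt₀ = 1.67039 × 28.2 = 47.10 hours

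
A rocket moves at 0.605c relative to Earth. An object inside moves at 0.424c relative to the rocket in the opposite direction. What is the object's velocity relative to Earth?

Object's velocity in rocket frame is u' = -0.424c
u = (u' + v)/(1 + u'v/c²) = (v - 0.424)/(1 - 0.424·v/c²)
Numerator: 0.605 - 0.424 = 0.181
Denominator: 1 - 0.25652 = 0.74348
u = 0.181/0.74348 = 0.2434c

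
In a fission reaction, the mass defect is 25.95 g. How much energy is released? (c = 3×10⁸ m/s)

Convert mass defect: Δm = 25.95 g = 0.02595 kg
E = Δm·c² = 0.02595 × (3×10⁸)²
= 0.02595 × 9×10¹⁶ = 2.336×10¹⁵ J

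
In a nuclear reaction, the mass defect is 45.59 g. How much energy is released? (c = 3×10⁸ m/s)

Convert mass defect: Δm = 45.59 g = 0.04559 kg
E = Δm·c² = 0.04559 × (3×10⁸)²
= 0.04559 × 9×10¹⁶ = 4.103×10¹⁵ J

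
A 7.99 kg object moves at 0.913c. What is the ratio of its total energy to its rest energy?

E = γmc², E₀ = mc²
E/E₀ = γ = 1/√(1 - 0.913²) = 2.451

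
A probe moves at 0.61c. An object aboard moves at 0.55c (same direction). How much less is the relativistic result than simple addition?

Classical: u' + v = 0.55 + 0.61 = 1.16c
Relativistic: u = (0.55 + 0.61)/(1 + 0.3355) = 1.16/1.3355 = 0.8686c
Difference: 1.16 - 0.8686 = 0.2914c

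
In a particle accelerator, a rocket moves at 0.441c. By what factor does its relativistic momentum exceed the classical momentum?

p_rel = γmv, p_class = mv
Ratio = γ = 1/√(1 - 0.441²)
= 1/√(0.805519) = 1.114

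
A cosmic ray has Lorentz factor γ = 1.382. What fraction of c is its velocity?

From γ = 1/√(1 - v²/c²):
1/γ² = 1/1.382² = 0.5236
v²/c² = 1 - 0.5236 = 0.4764
v/c = √(0.4764) = 0.6902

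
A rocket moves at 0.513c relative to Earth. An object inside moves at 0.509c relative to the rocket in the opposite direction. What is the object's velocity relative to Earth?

Object's velocity in rocket frame is u' = -0.509c
u = (u' + v)/(1 + u'v/c²) = (v - 0.509)/(1 - 0.509·v/c²)
Numerator: 0.513 - 0.509 = 0.004
Denominator: 1 - 0.261117 = 0.738883
u = 0.004/0.738883 = 0.005414c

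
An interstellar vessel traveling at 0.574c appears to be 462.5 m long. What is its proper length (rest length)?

Contracted length L = 462.5 m
γ = 1/√(1 - 0.574²) = 1.2212
L₀ = γL = 1.2212 × 462.5 = 564.8 m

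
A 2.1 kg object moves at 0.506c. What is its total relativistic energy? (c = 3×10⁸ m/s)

γ = 1/√(1 - 0.506²) = 1.159
mc² = 2.1 × (3×10⁸)² = 1.890×10¹⁷ J
E = γmc² = 1.159 × 1.890×10¹⁷ = 2.191×10¹⁷ J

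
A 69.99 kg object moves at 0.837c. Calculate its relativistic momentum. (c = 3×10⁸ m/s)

γ = 1/√(1 - 0.837²) = 1.8275
v = 0.837 × 3×10⁸ = 2.511×10⁸ m/s
p = γmv = 1.8275 × 69.99 × 2.511×10⁸ = 3.212×10¹⁰ kg·m/s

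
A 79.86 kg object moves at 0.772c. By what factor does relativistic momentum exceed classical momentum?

p_rel = γmv, p_class = mv
Ratio = γ = 1/√(1 - 0.772²) = 1.573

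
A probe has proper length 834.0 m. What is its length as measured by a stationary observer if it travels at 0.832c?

Proper length L₀ = 834.0 m
γ = 1/√(1 - 0.832²) = 1.8025
L = L₀/γ = 834.0/1.8025 = 462.7 m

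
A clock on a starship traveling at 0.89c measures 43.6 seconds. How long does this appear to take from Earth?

Proper time Δt₀ = 43.6 seconds
γ = 1/√(1 - 0.89²) = 2.1932
Δt = γΔt₀ = 2.1932 × 43.6 = 95.62 seconds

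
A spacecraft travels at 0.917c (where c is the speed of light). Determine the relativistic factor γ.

v/c = 0.917, so (v/c)² = 0.840889
1 - (v/c)² = 0.159111
γ = 1/√(0.159111) = 2.507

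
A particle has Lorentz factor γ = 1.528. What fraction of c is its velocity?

From γ = 1/√(1 - v²/c²):
1/γ² = 1/1.528² = 0.4283
v²/c² = 1 - 0.4283 = 0.5717
v/c = √(0.5717) = 0.7561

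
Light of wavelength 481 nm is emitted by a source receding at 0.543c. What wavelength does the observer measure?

β = 0.543
Wavelength Doppler factor = √(1.543/0.457) = √(3.3764) = 1.8375
λ_obs = 481 × 1.8375 = 883.8 nm (redshift)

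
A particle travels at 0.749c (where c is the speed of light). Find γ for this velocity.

v/c = 0.749, so (v/c)² = 0.561001
1 - (v/c)² = 0.438999
γ = 1/√(0.438999) = 1.509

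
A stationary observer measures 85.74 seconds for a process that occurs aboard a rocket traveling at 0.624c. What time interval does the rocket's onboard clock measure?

Dilated time Δt = 85.74 seconds
γ = 1/√(1 - 0.624²) = 1.2797
Δt₀ = Δt/γ = 85.74/1.2797 = 67.00 seconds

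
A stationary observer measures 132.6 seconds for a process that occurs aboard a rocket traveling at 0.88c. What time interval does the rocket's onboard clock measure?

Dilated time Δt = 132.6 seconds
γ = 1/√(1 - 0.88²) = 2.1054
Δt₀ = Δt/γ = 132.6/2.1054 = 62.98 seconds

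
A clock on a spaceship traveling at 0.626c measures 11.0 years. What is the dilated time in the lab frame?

Proper time Δt₀ = 11.0 years
γ = 1/√(1 - 0.626²) = 1.2823
Δt = γΔt₀ = 1.2823 × 11.0 = 14.11 years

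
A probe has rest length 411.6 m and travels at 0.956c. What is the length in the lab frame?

Proper length L₀ = 411.6 m
γ = 1/√(1 - 0.956²) = 3.409
L = L₀/γ = 411.6/3.409 = 120.7 m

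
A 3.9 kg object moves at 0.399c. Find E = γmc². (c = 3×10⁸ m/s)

γ = 1/√(1 - 0.399²) = 1.0906
mc² = 3.9 × (3×10⁸)² = 3.510×10¹⁷ J
E = γmc² = 1.0906 × 3.510×10¹⁷ = 3.828×10¹⁷ J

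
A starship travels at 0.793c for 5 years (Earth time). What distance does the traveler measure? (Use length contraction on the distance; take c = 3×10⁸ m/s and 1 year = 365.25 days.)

Earth distance: d = v × t = 0.793c × 5 yr = 3.7538×10¹⁶ m
γ = 1.6414
d' = d/γ = 3.7538×10¹⁶/1.6414 = 2.287×10¹⁶ m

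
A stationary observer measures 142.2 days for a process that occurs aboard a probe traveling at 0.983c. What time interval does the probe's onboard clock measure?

Dilated time Δt = 142.2 days
γ = 1/√(1 - 0.983²) = 5.446
Δt₀ = Δt/γ = 142.2/5.446 = 26.11 days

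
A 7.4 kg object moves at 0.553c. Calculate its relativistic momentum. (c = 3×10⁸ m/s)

γ = 1/√(1 - 0.553²) = 1.200
v = 0.553 × 3×10⁸ = 1.659×10⁸ m/s
p = γmv = 1.200 × 7.4 × 1.659×10⁸ = 1.473×10⁹ kg·m/s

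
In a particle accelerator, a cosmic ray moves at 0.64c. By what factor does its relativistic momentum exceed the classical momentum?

p_rel = γmv, p_class = mv
Ratio = γ = 1/√(1 - 0.64²)
= 1/√(0.5904) = 1.301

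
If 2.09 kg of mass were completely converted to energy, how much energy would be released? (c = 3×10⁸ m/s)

Using E = mc²:
c² = (3×10⁸)² = 9×10¹⁶ m²/s²
E = 2.09 × 9×10¹⁶ = 1.881×10¹⁷ J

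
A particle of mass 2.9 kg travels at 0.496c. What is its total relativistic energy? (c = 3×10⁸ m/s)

γ = 1/√(1 - 0.496²) = 1.1516
mc² = 2.9 × (3×10⁸)² = 2.610×10¹⁷ J
E = γmc² = 1.1516 × 2.610×10¹⁷ = 3.006×10¹⁷ J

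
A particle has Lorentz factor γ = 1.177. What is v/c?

From γ = 1/√(1 - v²/c²):
1/γ² = 1/1.177² = 0.7219
v²/c² = 1 - 0.7219 = 0.2781
v/c = √(0.2781) = 0.5274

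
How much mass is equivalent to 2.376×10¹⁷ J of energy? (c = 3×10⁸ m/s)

From E = mc², we get m = E/c²
c² = (3×10⁸)² = 9×10¹⁶ m²/s²
m = 2.376×10¹⁷ / 9×10¹⁶ = 2.640 kg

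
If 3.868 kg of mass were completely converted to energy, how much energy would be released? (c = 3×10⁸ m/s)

Using E = mc²:
c² = (3×10⁸)² = 9×10¹⁶ m²/s²
E = 3.868 × 9×10¹⁶ = 3.481×10¹⁷ J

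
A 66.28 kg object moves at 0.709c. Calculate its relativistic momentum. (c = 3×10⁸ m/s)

γ = 1/√(1 - 0.709²) = 1.418
v = 0.709 × 3×10⁸ = 2.127×10⁸ m/s
p = γmv = 1.418 × 66.28 × 2.127×10⁸ = 1.999×10¹⁰ kg·m/s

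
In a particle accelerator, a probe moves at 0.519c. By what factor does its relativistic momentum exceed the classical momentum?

p_rel = γmv, p_class = mv
Ratio = γ = 1/√(1 - 0.519²)
= 1/√(0.730639) = 1.170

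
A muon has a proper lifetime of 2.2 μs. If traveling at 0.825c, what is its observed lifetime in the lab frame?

Proper lifetime τ₀ = 2.2 μs
γ = 1/√(1 - 0.825²) = 1.7695
τ = γτ₀ = 1.7695 × 2.2 μs = 3.893 μs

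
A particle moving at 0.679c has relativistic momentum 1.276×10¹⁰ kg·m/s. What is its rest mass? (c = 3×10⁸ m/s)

γ = 1/√(1 - 0.679²) = 1.362
v = 0.679 × 3×10⁸ = 2.037×10⁸ m/s
m = p/(γv) = 1.276×10¹⁰/(1.362 × 2.037×10⁸) = 45.99 kg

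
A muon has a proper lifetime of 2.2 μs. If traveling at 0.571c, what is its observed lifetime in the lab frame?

Proper lifetime τ₀ = 2.2 μs
γ = 1/√(1 - 0.571²) = 1.218
τ = γτ₀ = 1.218 × 2.2 μs = 2.680 μs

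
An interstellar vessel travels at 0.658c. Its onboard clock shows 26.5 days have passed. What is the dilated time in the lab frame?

Proper time Δt₀ = 26.5 days
γ = 1/√(1 - 0.658²) = 1.328
Δt = γΔt₀ = 1.328 × 26.5 = 35.19 days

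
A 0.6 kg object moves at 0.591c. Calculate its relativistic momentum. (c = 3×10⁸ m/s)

γ = 1/√(1 - 0.591²) = 1.240
v = 0.591 × 3×10⁸ = 1.773×10⁸ m/s
p = γmv = 1.240 × 0.6 × 1.773×10⁸ = 1.319×10⁸ kg·m/s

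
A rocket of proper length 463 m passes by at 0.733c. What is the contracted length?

Proper length L₀ = 463 m
γ = 1/√(1 - 0.733²) = 1.4701
L = L₀/γ = 463/1.4701 = 314.9 m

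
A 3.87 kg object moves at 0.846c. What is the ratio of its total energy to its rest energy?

E = γmc², E₀ = mc²
E/E₀ = γ = 1/√(1 - 0.846²) = 1.876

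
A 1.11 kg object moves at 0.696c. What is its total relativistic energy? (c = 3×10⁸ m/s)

γ = 1/√(1 - 0.696²) = 1.3927
mc² = 1.11 × (3×10⁸)² = 9.990×10¹⁶ J
E = γmc² = 1.3927 × 9.990×10¹⁶ = 1.391×10¹⁷ J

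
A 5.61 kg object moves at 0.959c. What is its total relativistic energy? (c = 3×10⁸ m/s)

γ = 1/√(1 - 0.959²) = 3.529
mc² = 5.61 × (3×10⁸)² = 5.049×10¹⁷ J
E = γmc² = 3.529 × 5.049×10¹⁷ = 1.782×10¹⁸ J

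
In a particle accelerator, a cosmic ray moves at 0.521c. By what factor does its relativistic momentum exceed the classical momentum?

p_rel = γmv, p_class = mv
Ratio = γ = 1/√(1 - 0.521²)
= 1/√(0.728559) = 1.172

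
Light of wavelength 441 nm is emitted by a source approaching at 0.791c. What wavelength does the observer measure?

β = 0.791
Wavelength Doppler factor = √(0.209/1.791) = √(0.1167) = 0.3416
λ_obs = 441 × 0.3416 = 150.6 nm (blueshift)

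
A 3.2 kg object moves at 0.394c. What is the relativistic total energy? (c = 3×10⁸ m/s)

γ = 1/√(1 - 0.394²) = 1.088
mc² = 3.2 × (3×10⁸)² = 2.880×10¹⁷ J
E = γmc² = 1.088 × 2.880×10¹⁷ = 3.133×10¹⁷ J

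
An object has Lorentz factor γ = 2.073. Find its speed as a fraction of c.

From γ = 1/√(1 - v²/c²):
1/γ² = 1/2.073² = 0.2327
v²/c² = 1 - 0.2327 = 0.7673
v/c = √(0.7673) = 0.8760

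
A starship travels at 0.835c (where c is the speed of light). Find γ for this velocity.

v/c = 0.835, so (v/c)² = 0.697225
1 - (v/c)² = 0.302775
γ = 1/√(0.302775) = 1.817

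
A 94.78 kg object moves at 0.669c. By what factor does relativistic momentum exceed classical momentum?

p_rel = γmv, p_class = mv
Ratio = γ = 1/√(1 - 0.669²) = 1.345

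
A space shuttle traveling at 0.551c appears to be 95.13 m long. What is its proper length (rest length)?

Contracted length L = 95.13 m
γ = 1/√(1 - 0.551²) = 1.198
L₀ = γL = 1.198 × 95.13 = 114.0 m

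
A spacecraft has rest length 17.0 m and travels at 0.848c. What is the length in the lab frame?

Proper length L₀ = 17.0 m
γ = 1/√(1 - 0.848²) = 1.8868
L = L₀/γ = 17.0/1.8868 = 9.010 m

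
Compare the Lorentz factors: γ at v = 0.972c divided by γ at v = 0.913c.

γ₁ = 1/√(1 - 0.972²) = 4.256
γ₂ = 1/√(1 - 0.913²) = 2.451
γ₁/γ₂ = 4.256/2.451 = 1.736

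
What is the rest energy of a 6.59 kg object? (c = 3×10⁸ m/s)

c² = (3×10⁸)² = 9.000×10¹⁶ m²/s²
E₀ = mc² = 6.59 × 9.000×10¹⁶ = 5.931×10¹⁷ J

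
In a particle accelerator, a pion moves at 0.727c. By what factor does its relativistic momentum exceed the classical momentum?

p_rel = γmv, p_class = mv
Ratio = γ = 1/√(1 - 0.727²)
= 1/√(0.471471) = 1.456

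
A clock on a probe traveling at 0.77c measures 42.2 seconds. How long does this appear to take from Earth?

Proper time Δt₀ = 42.2 seconds
γ = 1/√(1 - 0.77²) = 1.5673
Δt = γΔt₀ = 1.5673 × 42.2 = 66.14 seconds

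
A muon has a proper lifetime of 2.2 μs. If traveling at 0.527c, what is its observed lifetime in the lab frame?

Proper lifetime τ₀ = 2.2 μs
γ = 1/√(1 - 0.527²) = 1.177
τ = γτ₀ = 1.177 × 2.2 μs = 2.589 μs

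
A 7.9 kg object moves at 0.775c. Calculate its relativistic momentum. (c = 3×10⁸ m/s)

γ = 1/√(1 - 0.775²) = 1.582
v = 0.775 × 3×10⁸ = 2.325×10⁸ m/s
p = γmv = 1.582 × 7.9 × 2.325×10⁸ = 2.906×10⁹ kg·m/s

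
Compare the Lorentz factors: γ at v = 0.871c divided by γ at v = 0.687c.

γ₁ = 1/√(1 - 0.871²) = 2.035
γ₂ = 1/√(1 - 0.687²) = 1.376
γ₁/γ₂ = 2.035/1.376 = 1.479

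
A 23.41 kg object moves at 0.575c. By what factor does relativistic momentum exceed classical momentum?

p_rel = γmv, p_class = mv
Ratio = γ = 1/√(1 - 0.575²) = 1.222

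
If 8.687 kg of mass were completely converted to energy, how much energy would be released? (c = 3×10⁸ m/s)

Using E = mc²:
c² = (3×10⁸)² = 9×10¹⁶ m²/s²
E = 8.687 × 9×10¹⁶ = 7.818×10¹⁷ J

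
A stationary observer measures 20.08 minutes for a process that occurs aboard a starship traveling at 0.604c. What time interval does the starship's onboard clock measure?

Dilated time Δt = 20.08 minutes
γ = 1/√(1 - 0.604²) = 1.255
Δt₀ = Δt/γ = 20.08/1.255 = 16.00 minutes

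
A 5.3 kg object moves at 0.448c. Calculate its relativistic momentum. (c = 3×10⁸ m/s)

γ = 1/√(1 - 0.448²) = 1.1185
v = 0.448 × 3×10⁸ = 1.344×10⁸ m/s
p = γmv = 1.1185 × 5.3 × 1.344×10⁸ = 7.967×10⁸ kg·m/s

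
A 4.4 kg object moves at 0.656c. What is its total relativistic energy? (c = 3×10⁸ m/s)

γ = 1/√(1 - 0.656²) = 1.325
mc² = 4.4 × (3×10⁸)² = 3.960×10¹⁷ J
E = γmc² = 1.325 × 3.960×10¹⁷ = 5.247×10¹⁷ J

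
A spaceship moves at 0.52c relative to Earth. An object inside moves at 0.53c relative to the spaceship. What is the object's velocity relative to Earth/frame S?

u = (u' + v)/(1 + u'v/c²)
Numerator: 0.53 + 0.52 = 1.05
Denominator: 1 + 0.2756 = 1.2756
u = 1.05/1.2756 = 0.8231c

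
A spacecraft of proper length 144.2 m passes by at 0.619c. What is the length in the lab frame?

Proper length L₀ = 144.2 m
γ = 1/√(1 - 0.619²) = 1.273
L = L₀/γ = 144.2/1.273 = 113.3 m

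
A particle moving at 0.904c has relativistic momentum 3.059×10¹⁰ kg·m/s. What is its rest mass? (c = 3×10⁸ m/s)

γ = 1/√(1 - 0.904²) = 2.339
v = 0.904 × 3×10⁸ = 2.712×10⁸ m/s
m = p/(γv) = 3.059×10¹⁰/(2.339 × 2.712×10⁸) = 48.22 kg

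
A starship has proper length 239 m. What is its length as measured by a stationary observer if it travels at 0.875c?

Proper length L₀ = 239 m
γ = 1/√(1 - 0.875²) = 2.066
L = L₀/γ = 239/2.066 = 115.7 m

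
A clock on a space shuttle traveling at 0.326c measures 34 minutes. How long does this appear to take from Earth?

Proper time Δt₀ = 34 minutes
γ = 1/√(1 - 0.326²) = 1.05779
Δt = γΔt₀ = 1.05779 × 34 = 35.96 minutes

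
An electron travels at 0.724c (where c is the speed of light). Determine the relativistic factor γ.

v/c = 0.724, so (v/c)² = 0.524176
1 - (v/c)² = 0.475824
γ = 1/√(0.475824) = 1.450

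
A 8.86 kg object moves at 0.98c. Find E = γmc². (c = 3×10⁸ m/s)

γ = 1/√(1 - 0.98²) = 5.025
mc² = 8.86 × (3×10⁸)² = 7.974×10¹⁷ J
E = γmc² = 5.025 × 7.974×10¹⁷ = 4.007×10¹⁸ J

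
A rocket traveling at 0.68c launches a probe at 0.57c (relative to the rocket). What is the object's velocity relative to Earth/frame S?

u = (u' + v)/(1 + u'v/c²)
Numerator: 0.57 + 0.68 = 1.25
Denominator: 1 + 0.3876 = 1.3876
u = 1.25/1.3876 = 0.9008c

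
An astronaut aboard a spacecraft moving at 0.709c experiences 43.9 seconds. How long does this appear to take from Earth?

Proper time Δt₀ = 43.9 seconds
γ = 1/√(1 - 0.709²) = 1.418
Δt = γΔt₀ = 1.418 × 43.9 = 62.25 seconds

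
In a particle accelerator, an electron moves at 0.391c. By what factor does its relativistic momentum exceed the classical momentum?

p_rel = γmv, p_class = mv
Ratio = γ = 1/√(1 - 0.391²)
= 1/√(0.847119) = 1.086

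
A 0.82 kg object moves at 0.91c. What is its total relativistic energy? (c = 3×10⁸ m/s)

γ = 1/√(1 - 0.91²) = 2.412
mc² = 0.82 × (3×10⁸)² = 7.380×10¹⁶ J
E = γmc² = 2.412 × 7.380×10¹⁶ = 1.780×10¹⁷ J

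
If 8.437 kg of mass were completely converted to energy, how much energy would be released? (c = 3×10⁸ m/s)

Using E = mc²:
c² = (3×10⁸)² = 9×10¹⁶ m²/s²
E = 8.437 × 9×10¹⁶ = 7.593×10¹⁷ J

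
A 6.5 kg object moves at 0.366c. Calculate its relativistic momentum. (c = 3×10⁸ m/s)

γ = 1/√(1 - 0.366²) = 1.0746
v = 0.366 × 3×10⁸ = 1.098×10⁸ m/s
p = γmv = 1.0746 × 6.5 × 1.098×10⁸ = 7.669×10⁸ kg·m/s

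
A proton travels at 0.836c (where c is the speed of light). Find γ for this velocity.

v/c = 0.836, so (v/c)² = 0.698896
1 - (v/c)² = 0.301104
γ = 1/√(0.301104) = 1.822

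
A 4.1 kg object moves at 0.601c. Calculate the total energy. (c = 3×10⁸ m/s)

γ = 1/√(1 - 0.601²) = 1.2512
mc² = 4.1 × (3×10⁸)² = 3.690×10¹⁷ J
E = γmc² = 1.2512 × 3.690×10¹⁷ = 4.617×10¹⁷ J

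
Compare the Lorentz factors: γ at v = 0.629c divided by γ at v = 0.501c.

γ₁ = 1/√(1 - 0.629²) = 1.286
γ₂ = 1/√(1 - 0.501²) = 1.155
γ₁/γ₂ = 1.286/1.155 = 1.113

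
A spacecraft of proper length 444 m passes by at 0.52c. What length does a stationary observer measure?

Proper length L₀ = 444 m
γ = 1/√(1 - 0.52²) = 1.171
L = L₀/γ = 444/1.171 = 379.2 m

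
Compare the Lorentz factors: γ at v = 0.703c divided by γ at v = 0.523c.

γ₁ = 1/√(1 - 0.703²) = 1.4061
γ₂ = 1/√(1 - 0.523²) = 1.1733
γ₁/γ₂ = 1.4061/1.1733 = 1.198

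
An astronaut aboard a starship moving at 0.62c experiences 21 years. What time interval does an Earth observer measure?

Proper time Δt₀ = 21 years
γ = 1/√(1 - 0.62²) = 1.27453
Δt = γΔt₀ = 1.27453 × 21 = 26.77 years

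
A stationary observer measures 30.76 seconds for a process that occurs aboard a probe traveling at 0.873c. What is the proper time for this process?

Dilated time Δt = 30.76 seconds
γ = 1/√(1 - 0.873²) = 2.050
Δt₀ = Δt/γ = 30.76/2.050 = 15.00 seconds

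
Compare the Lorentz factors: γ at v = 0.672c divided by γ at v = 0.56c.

γ₁ = 1/√(1 - 0.672²) = 1.3503
γ₂ = 1/√(1 - 0.56²) = 1.2070
γ₁/γ₂ = 1.3503/1.2070 = 1.119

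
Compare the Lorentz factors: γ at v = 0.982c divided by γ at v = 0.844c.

γ₁ = 1/√(1 - 0.982²) = 5.294
γ₂ = 1/√(1 - 0.844²) = 1.864
γ₁/γ₂ = 5.294/1.864 = 2.840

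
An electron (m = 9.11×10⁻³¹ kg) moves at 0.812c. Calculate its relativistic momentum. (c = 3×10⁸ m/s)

γ = 1/√(1 - 0.812²) = 1.7133
v = 0.812 × 3×10⁸ = 2.436×10⁸ m/s
p = γmv = 1.7133 × 9.11×10⁻³¹ × 2.436×10⁸ = 3.802×10⁻²² kg·m/s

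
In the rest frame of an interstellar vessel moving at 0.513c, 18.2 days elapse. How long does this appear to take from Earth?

Proper time Δt₀ = 18.2 days
γ = 1/√(1 - 0.513²) = 1.165
Δt = γΔt₀ = 1.165 × 18.2 = 21.20 days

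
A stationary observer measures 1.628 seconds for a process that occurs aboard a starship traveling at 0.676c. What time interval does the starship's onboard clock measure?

Dilated time Δt = 1.628 seconds
γ = 1/√(1 - 0.676²) = 1.357
Δt₀ = Δt/γ = 1.628/1.357 = 1.200 seconds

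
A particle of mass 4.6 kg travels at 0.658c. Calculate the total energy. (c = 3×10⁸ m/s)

γ = 1/√(1 - 0.658²) = 1.328
mc² = 4.6 × (3×10⁸)² = 4.140×10¹⁷ J
E = γmc² = 1.328 × 4.140×10¹⁷ = 5.498×10¹⁷ J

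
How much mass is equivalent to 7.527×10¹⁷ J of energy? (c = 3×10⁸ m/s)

From E = mc², we get m = E/c²
c² = (3×10⁸)² = 9×10¹⁶ m²/s²
m = 7.527×10¹⁷ / 9×10¹⁶ = 8.363 kg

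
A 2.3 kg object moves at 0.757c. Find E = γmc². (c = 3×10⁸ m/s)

γ = 1/√(1 - 0.757²) = 1.5304
mc² = 2.3 × (3×10⁸)² = 2.070×10¹⁷ J
E = γmc² = 1.5304 × 2.070×10¹⁷ = 3.168×10¹⁷ J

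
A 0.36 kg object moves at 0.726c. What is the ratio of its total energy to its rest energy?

E = γmc², E₀ = mc²
E/E₀ = γ = 1/√(1 - 0.726²) = 1.454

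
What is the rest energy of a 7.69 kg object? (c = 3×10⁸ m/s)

c² = (3×10⁸)² = 9.000×10¹⁶ m²/s²
E₀ = mc² = 7.69 × 9.000×10¹⁶ = 6.921×10¹⁷ J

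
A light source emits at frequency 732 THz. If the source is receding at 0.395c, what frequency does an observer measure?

β = v/c = 0.395
(1-β)/(1+β) = 0.605/1.395 = 0.4337
Doppler factor = √(0.4337) = 0.6586
f_obs = 732 × 0.6586 = 482.1 THz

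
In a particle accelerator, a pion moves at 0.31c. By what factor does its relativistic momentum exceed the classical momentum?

p_rel = γmv, p_class = mv
Ratio = γ = 1/√(1 - 0.31²)
= 1/√(0.9039) = 1.052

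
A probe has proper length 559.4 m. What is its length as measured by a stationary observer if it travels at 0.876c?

Proper length L₀ = 559.4 m
γ = 1/√(1 - 0.876²) = 2.0734
L = L₀/γ = 559.4/2.0734 = 269.8 m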